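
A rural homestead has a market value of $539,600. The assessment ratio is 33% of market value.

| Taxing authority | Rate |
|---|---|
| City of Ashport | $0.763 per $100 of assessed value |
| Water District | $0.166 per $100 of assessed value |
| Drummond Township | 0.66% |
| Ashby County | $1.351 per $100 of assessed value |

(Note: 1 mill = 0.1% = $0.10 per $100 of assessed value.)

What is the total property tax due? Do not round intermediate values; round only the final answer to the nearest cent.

Assessed value = $539,600 × 0.33 = $178,068
City of Ashport: $178,068 × 0.00763 = $1,358.65884
Water District: $178,068 × 0.00166 = $295.59288
Drummond Township: $178,068 × 0.0066 = $1,175.2488
Ashby County: $178,068 × 0.01351 = $2,405.69868
Total = $5,235.1992

$5,235.20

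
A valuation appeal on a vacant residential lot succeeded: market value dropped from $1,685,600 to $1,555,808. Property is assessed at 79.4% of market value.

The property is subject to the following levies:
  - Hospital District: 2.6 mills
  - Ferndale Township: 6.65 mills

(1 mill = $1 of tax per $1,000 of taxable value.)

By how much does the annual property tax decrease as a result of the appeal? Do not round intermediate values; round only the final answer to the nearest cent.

Old assessed value = $1,685,600 × 0.794 = $1,338,366.4
New assessed value = $1,555,808 × 0.794 = $1,235,311.552
Combined rate = 0.0026 + 0.00665 = 0.00925
Old tax = $1,338,366.4 × 0.00925 = $12,379.8892
New tax = $1,235,311.552 × 0.00925 = $11,426.631856
Reduction = $12,379.8892 − $11,426.631856 = $953.257344

$953.26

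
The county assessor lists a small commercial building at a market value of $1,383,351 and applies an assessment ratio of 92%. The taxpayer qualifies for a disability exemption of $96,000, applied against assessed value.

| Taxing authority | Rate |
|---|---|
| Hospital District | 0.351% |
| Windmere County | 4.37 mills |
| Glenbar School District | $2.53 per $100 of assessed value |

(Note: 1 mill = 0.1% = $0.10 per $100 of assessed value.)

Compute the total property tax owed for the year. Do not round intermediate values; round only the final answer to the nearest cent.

Assessed value = $1,383,351 × 0.92 = $1,272,682.92
Taxable value = $1,272,682.92 − $96,000 = $1,176,682.92
Hospital District: $1,176,682.92 × 0.00351 = $4,130.1570492
Windmere County: $1,176,682.92 × 0.00437 = $5,142.1043604
Glenbar School District: $1,176,682.92 × 0.0253 = $29,770.077876
Total = $39,042.3392856

$39,042.34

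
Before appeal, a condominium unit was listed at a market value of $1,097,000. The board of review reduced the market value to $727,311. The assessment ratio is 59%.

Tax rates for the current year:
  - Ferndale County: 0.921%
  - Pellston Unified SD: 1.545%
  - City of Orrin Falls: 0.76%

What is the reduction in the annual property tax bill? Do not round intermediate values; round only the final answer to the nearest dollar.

$7,036

Old assessed value = $1,097,000 × 0.59 = $647,230
New assessed value = $727,311 × 0.59 = $429,113.49
Combined rate = 0.00921 + 0.01545 + 0.0076 = 0.03226
Old tax = $647,230 × 0.03226 = $20,879.6398
New tax = $429,113.49 × 0.03226 = $13,843.2011874
Reduction = $20,879.6398 − $13,843.2011874 = $7,036.4386126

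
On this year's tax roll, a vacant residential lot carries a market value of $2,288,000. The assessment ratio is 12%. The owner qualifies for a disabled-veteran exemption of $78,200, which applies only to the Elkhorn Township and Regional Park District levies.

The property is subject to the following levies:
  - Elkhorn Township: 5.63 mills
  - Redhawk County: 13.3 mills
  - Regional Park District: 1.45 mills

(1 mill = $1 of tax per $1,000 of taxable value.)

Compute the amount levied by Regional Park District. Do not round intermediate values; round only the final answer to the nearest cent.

$284.72

Assessed value = $2,288,000 × 0.12 = $274,560
Regional Park District taxable value = $274,560 − $78,200 = $196,360
Regional Park District levy = $196,360 × 0.00145 = $284.722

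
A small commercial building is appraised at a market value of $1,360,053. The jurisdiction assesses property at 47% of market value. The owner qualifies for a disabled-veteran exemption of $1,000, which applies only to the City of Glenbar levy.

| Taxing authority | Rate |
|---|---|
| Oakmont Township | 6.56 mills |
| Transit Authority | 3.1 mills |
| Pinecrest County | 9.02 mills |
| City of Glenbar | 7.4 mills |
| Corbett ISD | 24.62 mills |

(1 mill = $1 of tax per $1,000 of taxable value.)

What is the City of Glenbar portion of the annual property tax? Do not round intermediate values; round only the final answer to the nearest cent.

$4,722.86

Assessed value = $1,360,053 × 0.47 = $639,224.91
City of Glenbar taxable value = $639,224.91 − $1,000 = $638,224.91
City of Glenbar levy = $638,224.91 × 0.0074 = $4,722.864334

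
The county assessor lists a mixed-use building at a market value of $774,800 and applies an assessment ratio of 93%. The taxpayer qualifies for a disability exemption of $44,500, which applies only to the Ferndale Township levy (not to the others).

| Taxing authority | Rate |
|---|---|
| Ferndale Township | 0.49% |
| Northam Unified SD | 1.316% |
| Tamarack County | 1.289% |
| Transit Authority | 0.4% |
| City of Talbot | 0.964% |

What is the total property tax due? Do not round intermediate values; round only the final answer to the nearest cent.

Assessed value = $774,800 × 0.93 = $720,564
Ferndale Township: ($720,564 − $44,500) × 0.0049 = $676,064 × 0.0049 = $3,312.7136
Northam Unified SD: $720,564 × 0.01316 = $9,482.62224
Tamarack County: $720,564 × 0.01289 = $9,288.06996
Transit Authority: $720,564 × 0.004 = $2,882.256
City of Talbot: $720,564 × 0.00964 = $6,946.23696
Total = $31,911.89876

$31,911.90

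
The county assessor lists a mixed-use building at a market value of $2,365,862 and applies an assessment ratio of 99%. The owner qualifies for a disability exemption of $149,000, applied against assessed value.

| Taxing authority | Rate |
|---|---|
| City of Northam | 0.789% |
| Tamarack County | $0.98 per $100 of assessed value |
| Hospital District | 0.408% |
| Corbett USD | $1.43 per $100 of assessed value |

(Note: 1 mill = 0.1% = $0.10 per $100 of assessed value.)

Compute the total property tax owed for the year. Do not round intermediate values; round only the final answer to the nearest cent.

$79,108.85

Assessed value = $2,365,862 × 0.99 = $2,342,203.38
Taxable value = $2,342,203.38 − $149,000 = $2,193,203.38
City of Northam: $2,193,203.38 × 0.00789 = $17,304.3746682
Tamarack County: $2,193,203.38 × 0.0098 = $21,493.393124
Hospital District: $2,193,203.38 × 0.00408 = $8,948.2697904
Corbett USD: $2,193,203.38 × 0.0143 = $31,362.808334
Total = $79,108.8459166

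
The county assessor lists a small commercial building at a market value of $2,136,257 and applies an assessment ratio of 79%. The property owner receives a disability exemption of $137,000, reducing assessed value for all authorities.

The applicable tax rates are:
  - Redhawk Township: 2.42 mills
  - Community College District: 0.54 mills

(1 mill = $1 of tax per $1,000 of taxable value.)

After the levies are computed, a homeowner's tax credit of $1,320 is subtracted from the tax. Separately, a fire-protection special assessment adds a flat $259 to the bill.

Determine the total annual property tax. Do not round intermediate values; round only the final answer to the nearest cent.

$3,528.90

Assessed value = $2,136,257 × 0.79 = $1,687,643.03
Taxable value = $1,687,643.03 − $137,000 = $1,550,643.03
Redhawk Township: $1,550,643.03 × 0.00242 = $3,752.5561326
Community College District: $1,550,643.03 × 0.00054 = $837.3472362
Levies subtotal = $4,589.9033688
After credit = $4,589.9033688 − $1,320 = $3,269.9033688
Total = $3,269.9033688 + $259 = $3,528.9033688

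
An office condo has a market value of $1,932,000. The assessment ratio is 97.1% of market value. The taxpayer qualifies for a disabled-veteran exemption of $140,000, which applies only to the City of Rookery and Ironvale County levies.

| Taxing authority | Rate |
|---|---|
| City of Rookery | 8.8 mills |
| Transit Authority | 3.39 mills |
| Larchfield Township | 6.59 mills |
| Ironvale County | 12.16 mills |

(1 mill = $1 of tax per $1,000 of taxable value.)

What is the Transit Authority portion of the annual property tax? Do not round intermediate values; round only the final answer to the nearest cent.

$6,359.55

Assessed value = $1,932,000 × 0.971 = $1,875,972
Transit Authority taxable value = $1,875,972 (exemption does not apply)
Transit Authority levy = $1,875,972 × 0.00339 = $6,359.54508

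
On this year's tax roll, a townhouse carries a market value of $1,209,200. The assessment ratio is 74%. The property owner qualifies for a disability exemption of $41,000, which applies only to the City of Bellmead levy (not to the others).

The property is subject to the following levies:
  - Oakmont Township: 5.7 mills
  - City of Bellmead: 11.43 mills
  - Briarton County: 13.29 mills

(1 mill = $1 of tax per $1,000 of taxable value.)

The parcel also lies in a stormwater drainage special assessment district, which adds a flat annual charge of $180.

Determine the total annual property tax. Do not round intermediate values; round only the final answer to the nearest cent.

Assessed value = $1,209,200 × 0.74 = $894,808
Oakmont Township: $894,808 × 0.0057 = $5,100.4056
City of Bellmead: ($894,808 − $41,000) × 0.01143 = $853,808 × 0.01143 = $9,759.02544
Briarton County: $894,808 × 0.01329 = $11,891.99832
Levies subtotal = $26,751.42936
Total = $26,751.42936 + $180 = $26,931.42936

$26,931.43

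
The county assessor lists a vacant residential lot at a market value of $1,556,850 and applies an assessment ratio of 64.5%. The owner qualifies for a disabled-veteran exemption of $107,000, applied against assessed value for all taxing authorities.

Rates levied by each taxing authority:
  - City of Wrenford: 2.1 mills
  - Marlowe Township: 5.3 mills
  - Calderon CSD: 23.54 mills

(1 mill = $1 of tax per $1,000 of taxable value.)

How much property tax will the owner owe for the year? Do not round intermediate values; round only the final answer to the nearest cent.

$27,758.39

Assessed value = $1,556,850 × 0.645 = $1,004,168.25
Taxable value = $1,004,168.25 − $107,000 = $897,168.25
City of Wrenford: $897,168.25 × 0.0021 = $1,884.053325
Marlowe Township: $897,168.25 × 0.0053 = $4,754.991725
Calderon CSD: $897,168.25 × 0.02354 = $21,119.340605
Total = $1,884.053325 + $4,754.991725 + $21,119.340605 = $27,758.385655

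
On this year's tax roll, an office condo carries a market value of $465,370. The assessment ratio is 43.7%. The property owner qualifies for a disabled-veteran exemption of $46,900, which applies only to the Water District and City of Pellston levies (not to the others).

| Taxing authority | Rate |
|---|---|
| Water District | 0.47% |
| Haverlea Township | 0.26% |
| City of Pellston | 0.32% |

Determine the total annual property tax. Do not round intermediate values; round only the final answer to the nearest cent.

Assessed value = $465,370 × 0.437 = $203,366.69
Water District: ($203,366.69 − $46,900) × 0.0047 = $156,466.69 × 0.0047 = $735.393443
Haverlea Township: $203,366.69 × 0.0026 = $528.753394
City of Pellston: ($203,366.69 − $46,900) × 0.0032 = $156,466.69 × 0.0032 = $500.693408
Total = $1,764.840245

$1,764.84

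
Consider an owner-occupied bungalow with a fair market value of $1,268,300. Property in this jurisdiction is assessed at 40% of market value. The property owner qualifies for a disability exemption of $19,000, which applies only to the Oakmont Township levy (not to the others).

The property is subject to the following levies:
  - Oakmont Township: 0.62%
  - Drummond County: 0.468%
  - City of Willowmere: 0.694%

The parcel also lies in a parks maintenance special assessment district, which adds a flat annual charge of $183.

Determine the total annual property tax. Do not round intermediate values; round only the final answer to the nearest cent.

$9,105.64

Assessed value = $1,268,300 × 0.4 = $507,320
Oakmont Township: ($507,320 − $19,000) × 0.0062 = $488,320 × 0.0062 = $3,027.584
Drummond County: $507,320 × 0.00468 = $2,374.2576
City of Willowmere: $507,320 × 0.00694 = $3,520.8008
Levies subtotal = $8,922.6424
Total = $8,922.6424 + $183 = $9,105.6424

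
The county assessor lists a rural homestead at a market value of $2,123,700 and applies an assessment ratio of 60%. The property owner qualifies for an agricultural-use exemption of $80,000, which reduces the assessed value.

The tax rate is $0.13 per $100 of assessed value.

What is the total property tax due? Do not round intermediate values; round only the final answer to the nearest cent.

$1,552.49

Assessed value = $2,123,700 × 0.6 = $1,274,220
Taxable value = $1,274,220 − $80,000 = $1,194,220
Tax = $1,194,220 × 0.0013 = $1,552.486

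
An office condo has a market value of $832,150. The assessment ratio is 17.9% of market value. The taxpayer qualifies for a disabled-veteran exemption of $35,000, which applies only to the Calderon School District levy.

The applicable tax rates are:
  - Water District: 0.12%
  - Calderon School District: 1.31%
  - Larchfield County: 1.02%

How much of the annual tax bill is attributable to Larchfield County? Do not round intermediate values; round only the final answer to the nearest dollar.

Assessed value = $832,150 × 0.179 = $148,954.85
Larchfield County taxable value = $148,954.85 (exemption does not apply)
Larchfield County levy = $148,954.85 × 0.0102 = $1,519.33947

$1,519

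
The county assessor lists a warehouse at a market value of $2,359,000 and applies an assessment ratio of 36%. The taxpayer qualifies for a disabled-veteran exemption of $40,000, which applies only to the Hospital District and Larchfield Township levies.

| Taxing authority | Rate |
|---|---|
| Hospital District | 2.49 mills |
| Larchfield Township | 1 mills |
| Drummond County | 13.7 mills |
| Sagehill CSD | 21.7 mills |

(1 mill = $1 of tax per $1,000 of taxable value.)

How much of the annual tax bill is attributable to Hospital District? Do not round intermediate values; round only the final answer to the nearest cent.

Assessed value = $2,359,000 × 0.36 = $849,240
Hospital District taxable value = $849,240 − $40,000 = $809,240
Hospital District levy = $809,240 × 0.00249 = $2,015.0076

$2,015.01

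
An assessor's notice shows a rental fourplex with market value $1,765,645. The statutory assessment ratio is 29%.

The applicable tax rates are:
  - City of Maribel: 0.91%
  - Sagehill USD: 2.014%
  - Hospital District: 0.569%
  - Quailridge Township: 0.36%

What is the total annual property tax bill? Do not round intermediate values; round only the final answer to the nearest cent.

$19,728.79

Assessed value = $1,765,645 × 0.29 = $512,037.05
City of Maribel: $512,037.05 × 0.0091 = $4,659.537155
Sagehill USD: $512,037.05 × 0.02014 = $10,312.426187
Hospital District: $512,037.05 × 0.00569 = $2,913.4908145
Quailridge Township: $512,037.05 × 0.0036 = $1,843.33338
Total = $4,659.537155 + $10,312.426187 + $2,913.4908145 + $1,843.33338 = $19,728.7875365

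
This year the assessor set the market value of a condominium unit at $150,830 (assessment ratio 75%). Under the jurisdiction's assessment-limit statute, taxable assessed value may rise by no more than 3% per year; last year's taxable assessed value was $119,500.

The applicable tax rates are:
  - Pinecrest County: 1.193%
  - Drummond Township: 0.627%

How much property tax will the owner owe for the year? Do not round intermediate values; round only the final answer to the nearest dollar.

$2,059

Uncapped assessed value = $150,830 × 0.75 = $113,122.5
Cap limit = $119,500 × 1.03 = $123,085
Taxable assessed value = min($113,122.5, $123,085) = $113,122.5 (cap does not bind)
Pinecrest County: $113,122.5 × 0.01193 = $1,349.551425
Drummond Township: $113,122.5 × 0.00627 = $709.278075
Total = $2,058.8295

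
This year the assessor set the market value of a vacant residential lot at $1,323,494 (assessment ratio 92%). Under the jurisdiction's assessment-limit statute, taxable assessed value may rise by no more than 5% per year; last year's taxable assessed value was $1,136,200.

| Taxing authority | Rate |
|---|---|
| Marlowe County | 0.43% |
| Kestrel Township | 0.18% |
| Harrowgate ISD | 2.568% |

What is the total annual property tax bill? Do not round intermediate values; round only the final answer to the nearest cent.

$37,913.86

Uncapped assessed value = $1,323,494 × 0.92 = $1,217,614.48
Cap limit = $1,136,200 × 1.05 = $1,193,010
Taxable assessed value = min($1,217,614.48, $1,193,010) = $1,193,010 (cap binds)
Marlowe County: $1,193,010 × 0.0043 = $5,129.943
Kestrel Township: $1,193,010 × 0.0018 = $2,147.418
Harrowgate ISD: $1,193,010 × 0.02568 = $30,636.4968
Total = $37,913.8578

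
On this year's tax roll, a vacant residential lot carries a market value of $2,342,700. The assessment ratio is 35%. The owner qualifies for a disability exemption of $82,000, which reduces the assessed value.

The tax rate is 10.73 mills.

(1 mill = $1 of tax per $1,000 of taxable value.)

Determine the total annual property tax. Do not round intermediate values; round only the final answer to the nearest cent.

Assessed value = $2,342,700 × 0.35 = $819,945
Taxable value = $819,945 − $82,000 = $737,945
Tax = $737,945 × 0.01073 = $7,918.14985

$7,918.15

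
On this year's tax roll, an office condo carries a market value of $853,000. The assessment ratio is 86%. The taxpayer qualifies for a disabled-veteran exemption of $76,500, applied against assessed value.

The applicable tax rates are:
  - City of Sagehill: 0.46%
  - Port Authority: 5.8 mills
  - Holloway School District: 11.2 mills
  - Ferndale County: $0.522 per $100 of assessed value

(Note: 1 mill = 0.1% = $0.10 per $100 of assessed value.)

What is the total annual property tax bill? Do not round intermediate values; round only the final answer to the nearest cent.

$17,622.89

Assessed value = $853,000 × 0.86 = $733,580
Taxable value = $733,580 − $76,500 = $657,080
City of Sagehill: $657,080 × 0.0046 = $3,022.568
Port Authority: $657,080 × 0.0058 = $3,811.064
Holloway School District: $657,080 × 0.0112 = $7,359.296
Ferndale County: $657,080 × 0.00522 = $3,429.9576
Total = $17,622.8856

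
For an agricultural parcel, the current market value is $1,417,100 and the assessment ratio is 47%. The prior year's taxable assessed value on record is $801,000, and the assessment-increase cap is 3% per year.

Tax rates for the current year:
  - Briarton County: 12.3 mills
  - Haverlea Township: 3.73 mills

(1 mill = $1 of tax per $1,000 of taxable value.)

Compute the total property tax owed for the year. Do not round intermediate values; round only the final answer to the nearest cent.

Uncapped assessed value = $1,417,100 × 0.47 = $666,037
Cap limit = $801,000 × 1.03 = $825,030
Taxable assessed value = min($666,037, $825,030) = $666,037 (cap does not bind)
Briarton County: $666,037 × 0.0123 = $8,192.2551
Haverlea Township: $666,037 × 0.00373 = $2,484.31801
Total = $10,676.57311

$10,676.57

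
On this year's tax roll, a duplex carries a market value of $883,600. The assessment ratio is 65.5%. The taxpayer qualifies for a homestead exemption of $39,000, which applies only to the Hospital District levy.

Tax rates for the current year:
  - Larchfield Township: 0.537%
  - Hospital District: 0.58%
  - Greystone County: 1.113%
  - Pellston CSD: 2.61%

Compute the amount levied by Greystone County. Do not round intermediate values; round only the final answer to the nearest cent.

$6,441.58

Assessed value = $883,600 × 0.655 = $578,758
Greystone County taxable value = $578,758 (exemption does not apply)
Greystone County levy = $578,758 × 0.01113 = $6,441.57654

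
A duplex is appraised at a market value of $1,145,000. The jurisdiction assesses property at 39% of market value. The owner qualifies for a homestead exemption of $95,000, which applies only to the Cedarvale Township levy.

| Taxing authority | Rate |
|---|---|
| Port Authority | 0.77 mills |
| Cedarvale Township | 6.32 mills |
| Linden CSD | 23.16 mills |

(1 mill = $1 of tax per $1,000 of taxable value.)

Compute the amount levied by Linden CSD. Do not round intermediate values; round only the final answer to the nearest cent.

Assessed value = $1,145,000 × 0.39 = $446,550
Linden CSD taxable value = $446,550 (exemption does not apply)
Linden CSD levy = $446,550 × 0.02316 = $10,342.098

$10,342.10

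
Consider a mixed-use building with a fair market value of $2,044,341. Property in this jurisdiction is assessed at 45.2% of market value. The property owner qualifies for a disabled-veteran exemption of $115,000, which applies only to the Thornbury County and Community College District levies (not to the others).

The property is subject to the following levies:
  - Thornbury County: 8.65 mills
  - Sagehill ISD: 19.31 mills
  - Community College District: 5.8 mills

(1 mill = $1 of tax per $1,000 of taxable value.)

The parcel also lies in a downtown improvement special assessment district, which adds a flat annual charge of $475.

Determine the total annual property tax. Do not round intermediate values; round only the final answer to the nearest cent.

$30,008.91

Assessed value = $2,044,341 × 0.452 = $924,042.132
Thornbury County: ($924,042.132 − $115,000) × 0.00865 = $809,042.132 × 0.00865 = $6,998.2144418
Sagehill ISD: $924,042.132 × 0.01931 = $17,843.25356892
Community College District: ($924,042.132 − $115,000) × 0.0058 = $809,042.132 × 0.0058 = $4,692.4443656
Levies subtotal = $29,533.91237632
Total = $29,533.91237632 + $475 = $30,008.91237632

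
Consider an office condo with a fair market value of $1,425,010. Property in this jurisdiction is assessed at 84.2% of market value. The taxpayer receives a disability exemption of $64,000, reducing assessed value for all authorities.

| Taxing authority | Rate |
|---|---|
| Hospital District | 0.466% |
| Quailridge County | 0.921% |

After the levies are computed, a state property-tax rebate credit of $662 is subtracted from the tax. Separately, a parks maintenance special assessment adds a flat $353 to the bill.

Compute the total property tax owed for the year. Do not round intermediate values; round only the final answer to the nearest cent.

$15,445.36

Assessed value = $1,425,010 × 0.842 = $1,199,858.42
Taxable value = $1,199,858.42 − $64,000 = $1,135,858.42
Hospital District: $1,135,858.42 × 0.00466 = $5,293.1002372
Quailridge County: $1,135,858.42 × 0.00921 = $10,461.2560482
Levies subtotal = $15,754.3562854
After credit = $15,754.3562854 − $662 = $15,092.3562854
Total = $15,092.3562854 + $353 = $15,445.3562854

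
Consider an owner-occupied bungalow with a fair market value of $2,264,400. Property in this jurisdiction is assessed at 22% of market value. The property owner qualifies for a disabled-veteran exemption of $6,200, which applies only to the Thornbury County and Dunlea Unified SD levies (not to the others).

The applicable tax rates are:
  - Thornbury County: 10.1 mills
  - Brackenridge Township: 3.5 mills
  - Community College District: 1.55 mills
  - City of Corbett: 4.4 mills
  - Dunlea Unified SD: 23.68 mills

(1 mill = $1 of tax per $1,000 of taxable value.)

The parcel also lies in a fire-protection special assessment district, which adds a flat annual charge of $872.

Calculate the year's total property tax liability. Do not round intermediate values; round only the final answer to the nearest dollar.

$22,198

Assessed value = $2,264,400 × 0.22 = $498,168
Thornbury County: ($498,168 − $6,200) × 0.0101 = $491,968 × 0.0101 = $4,968.8768
Brackenridge Township: $498,168 × 0.0035 = $1,743.588
Community College District: $498,168 × 0.00155 = $772.1604
City of Corbett: $498,168 × 0.0044 = $2,191.9392
Dunlea Unified SD: ($498,168 − $6,200) × 0.02368 = $491,968 × 0.02368 = $11,649.80224
Levies subtotal = $21,326.36664
Total = $21,326.36664 + $872 = $22,198.36664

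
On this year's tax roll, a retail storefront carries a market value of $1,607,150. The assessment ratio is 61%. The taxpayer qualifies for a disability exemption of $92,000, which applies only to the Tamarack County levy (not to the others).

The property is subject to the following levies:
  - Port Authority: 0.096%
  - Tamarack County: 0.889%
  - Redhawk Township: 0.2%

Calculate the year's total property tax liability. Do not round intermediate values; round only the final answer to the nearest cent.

Assessed value = $1,607,150 × 0.61 = $980,361.5
Port Authority: $980,361.5 × 0.00096 = $941.14704
Tamarack County: ($980,361.5 − $92,000) × 0.00889 = $888,361.5 × 0.00889 = $7,897.533735
Redhawk Township: $980,361.5 × 0.002 = $1,960.723
Total = $10,799.403775

$10,799.40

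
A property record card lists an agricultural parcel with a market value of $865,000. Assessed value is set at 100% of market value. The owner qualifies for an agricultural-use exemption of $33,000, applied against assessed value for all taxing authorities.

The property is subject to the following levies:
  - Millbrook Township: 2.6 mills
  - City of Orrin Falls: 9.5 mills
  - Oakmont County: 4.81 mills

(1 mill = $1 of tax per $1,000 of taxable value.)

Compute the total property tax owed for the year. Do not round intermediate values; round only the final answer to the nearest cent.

Assessed value = $865,000 × 1 = $865,000
Taxable value = $865,000 − $33,000 = $832,000
Millbrook Township: $832,000 × 0.0026 = $2,163.2
City of Orrin Falls: $832,000 × 0.0095 = $7,904
Oakmont County: $832,000 × 0.00481 = $4,001.92
Total = $2,163.2 + $7,904 + $4,001.92 = $14,069.12

$14,069.12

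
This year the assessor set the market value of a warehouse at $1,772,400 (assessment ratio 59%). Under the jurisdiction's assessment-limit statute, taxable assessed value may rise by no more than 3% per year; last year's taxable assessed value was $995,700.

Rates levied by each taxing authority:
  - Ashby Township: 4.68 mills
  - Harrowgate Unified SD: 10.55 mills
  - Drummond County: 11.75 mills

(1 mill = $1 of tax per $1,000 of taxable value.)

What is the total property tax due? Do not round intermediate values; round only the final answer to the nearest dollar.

Uncapped assessed value = $1,772,400 × 0.59 = $1,045,716
Cap limit = $995,700 × 1.03 = $1,025,571
Taxable assessed value = min($1,045,716, $1,025,571) = $1,025,571 (cap binds)
Ashby Township: $1,025,571 × 0.00468 = $4,799.67228
Harrowgate Unified SD: $1,025,571 × 0.01055 = $10,819.77405
Drummond County: $1,025,571 × 0.01175 = $12,050.45925
Total = $27,669.90558

$27,670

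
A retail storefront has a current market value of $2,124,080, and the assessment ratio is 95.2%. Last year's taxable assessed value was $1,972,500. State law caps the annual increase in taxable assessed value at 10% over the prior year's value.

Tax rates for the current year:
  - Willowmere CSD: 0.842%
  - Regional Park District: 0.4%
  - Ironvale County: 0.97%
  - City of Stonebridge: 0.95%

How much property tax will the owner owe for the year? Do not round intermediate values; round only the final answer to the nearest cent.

$63,939.57

Uncapped assessed value = $2,124,080 × 0.952 = $2,022,124.16
Cap limit = $1,972,500 × 1.1 = $2,169,750
Taxable assessed value = min($2,022,124.16, $2,169,750) = $2,022,124.16 (cap does not bind)
Willowmere CSD: $2,022,124.16 × 0.00842 = $17,026.2854272
Regional Park District: $2,022,124.16 × 0.004 = $8,088.49664
Ironvale County: $2,022,124.16 × 0.0097 = $19,614.604352
City of Stonebridge: $2,022,124.16 × 0.0095 = $19,210.17952
Total = $63,939.5659392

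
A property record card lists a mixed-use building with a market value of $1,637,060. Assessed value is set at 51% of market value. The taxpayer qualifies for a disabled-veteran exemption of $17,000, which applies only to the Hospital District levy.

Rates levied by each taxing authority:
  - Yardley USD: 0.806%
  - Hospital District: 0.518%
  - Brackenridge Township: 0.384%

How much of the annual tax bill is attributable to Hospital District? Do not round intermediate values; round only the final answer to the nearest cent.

Assessed value = $1,637,060 × 0.51 = $834,900.6
Hospital District taxable value = $834,900.6 − $17,000 = $817,900.6
Hospital District levy = $817,900.6 × 0.00518 = $4,236.725108

$4,236.73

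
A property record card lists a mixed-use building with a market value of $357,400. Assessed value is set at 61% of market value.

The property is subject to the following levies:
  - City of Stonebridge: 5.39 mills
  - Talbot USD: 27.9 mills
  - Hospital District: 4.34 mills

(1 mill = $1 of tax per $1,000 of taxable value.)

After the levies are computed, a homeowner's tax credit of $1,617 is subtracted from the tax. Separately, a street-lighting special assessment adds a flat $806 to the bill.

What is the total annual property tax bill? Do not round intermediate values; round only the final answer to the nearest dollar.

Assessed value = $357,400 × 0.61 = $218,014
City of Stonebridge: $218,014 × 0.00539 = $1,175.09546
Talbot USD: $218,014 × 0.0279 = $6,082.5906
Hospital District: $218,014 × 0.00434 = $946.18076
Levies subtotal = $8,203.86682
After credit = $8,203.86682 − $1,617 = $6,586.86682
Total = $6,586.86682 + $806 = $7,392.86682

$7,393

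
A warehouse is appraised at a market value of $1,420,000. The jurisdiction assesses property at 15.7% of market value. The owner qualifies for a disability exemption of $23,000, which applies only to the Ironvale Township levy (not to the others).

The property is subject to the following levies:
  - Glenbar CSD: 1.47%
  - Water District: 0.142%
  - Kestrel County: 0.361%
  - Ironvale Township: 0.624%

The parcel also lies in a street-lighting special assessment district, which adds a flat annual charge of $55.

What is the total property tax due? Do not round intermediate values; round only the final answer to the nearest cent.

$5,701.23

Assessed value = $1,420,000 × 0.157 = $222,940
Glenbar CSD: $222,940 × 0.0147 = $3,277.218
Water District: $222,940 × 0.00142 = $316.5748
Kestrel County: $222,940 × 0.00361 = $804.8134
Ironvale Township: ($222,940 − $23,000) × 0.00624 = $199,940 × 0.00624 = $1,247.6256
Levies subtotal = $5,646.2318
Total = $5,646.2318 + $55 = $5,701.2318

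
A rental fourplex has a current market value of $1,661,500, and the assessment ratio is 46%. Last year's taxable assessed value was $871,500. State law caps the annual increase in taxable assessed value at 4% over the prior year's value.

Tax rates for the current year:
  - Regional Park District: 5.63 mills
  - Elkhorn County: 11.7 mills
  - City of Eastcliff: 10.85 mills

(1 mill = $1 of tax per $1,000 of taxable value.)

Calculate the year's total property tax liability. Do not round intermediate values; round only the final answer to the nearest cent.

Uncapped assessed value = $1,661,500 × 0.46 = $764,290
Cap limit = $871,500 × 1.04 = $906,360
Taxable assessed value = min($764,290, $906,360) = $764,290 (cap does not bind)
Regional Park District: $764,290 × 0.00563 = $4,302.9527
Elkhorn County: $764,290 × 0.0117 = $8,942.193
City of Eastcliff: $764,290 × 0.01085 = $8,292.5465
Total = $21,537.6922

$21,537.69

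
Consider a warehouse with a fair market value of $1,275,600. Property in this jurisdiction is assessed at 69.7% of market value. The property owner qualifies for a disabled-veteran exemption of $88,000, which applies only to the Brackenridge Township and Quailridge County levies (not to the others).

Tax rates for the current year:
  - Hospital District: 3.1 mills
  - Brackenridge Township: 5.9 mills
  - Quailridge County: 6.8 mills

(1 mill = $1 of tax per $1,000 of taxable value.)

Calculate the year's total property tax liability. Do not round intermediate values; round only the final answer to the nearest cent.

Assessed value = $1,275,600 × 0.697 = $889,093.2
Hospital District: $889,093.2 × 0.0031 = $2,756.18892
Brackenridge Township: ($889,093.2 − $88,000) × 0.0059 = $801,093.2 × 0.0059 = $4,726.44988
Quailridge County: ($889,093.2 − $88,000) × 0.0068 = $801,093.2 × 0.0068 = $5,447.43376
Total = $12,930.07256

$12,930.07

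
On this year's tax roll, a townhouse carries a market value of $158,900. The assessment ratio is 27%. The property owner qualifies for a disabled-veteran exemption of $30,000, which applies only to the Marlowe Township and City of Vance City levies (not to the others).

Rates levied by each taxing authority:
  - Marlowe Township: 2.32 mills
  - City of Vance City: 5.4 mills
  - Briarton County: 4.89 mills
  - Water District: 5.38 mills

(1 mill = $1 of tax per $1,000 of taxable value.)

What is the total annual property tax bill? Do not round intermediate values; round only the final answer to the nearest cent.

Assessed value = $158,900 × 0.27 = $42,903
Marlowe Township: ($42,903 − $30,000) × 0.00232 = $12,903 × 0.00232 = $29.93496
City of Vance City: ($42,903 − $30,000) × 0.0054 = $12,903 × 0.0054 = $69.6762
Briarton County: $42,903 × 0.00489 = $209.79567
Water District: $42,903 × 0.00538 = $230.81814
Total = $540.22497

$540.22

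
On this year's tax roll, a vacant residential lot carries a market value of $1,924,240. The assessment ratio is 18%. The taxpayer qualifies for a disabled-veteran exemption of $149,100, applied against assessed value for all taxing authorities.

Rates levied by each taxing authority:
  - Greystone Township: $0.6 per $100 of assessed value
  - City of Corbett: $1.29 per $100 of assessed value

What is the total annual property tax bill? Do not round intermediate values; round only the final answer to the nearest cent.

$3,728.27

Assessed value = $1,924,240 × 0.18 = $346,363.2
Taxable value = $346,363.2 − $149,100 = $197,263.2
Greystone Township: $197,263.2 × 0.006 = $1,183.5792
City of Corbett: $197,263.2 × 0.0129 = $2,544.69528
Total = $1,183.5792 + $2,544.69528 = $3,728.27448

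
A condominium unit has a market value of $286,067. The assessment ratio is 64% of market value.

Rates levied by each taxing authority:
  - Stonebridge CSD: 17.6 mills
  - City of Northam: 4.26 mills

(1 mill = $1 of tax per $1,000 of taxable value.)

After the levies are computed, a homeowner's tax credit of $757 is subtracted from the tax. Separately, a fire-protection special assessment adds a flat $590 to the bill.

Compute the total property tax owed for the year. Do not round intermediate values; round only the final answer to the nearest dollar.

$3,835

Assessed value = $286,067 × 0.64 = $183,082.88
Stonebridge CSD: $183,082.88 × 0.0176 = $3,222.258688
City of Northam: $183,082.88 × 0.00426 = $779.9330688
Levies subtotal = $4,002.1917568
After credit = $4,002.1917568 − $757 = $3,245.1917568
Total = $3,245.1917568 + $590 = $3,835.1917568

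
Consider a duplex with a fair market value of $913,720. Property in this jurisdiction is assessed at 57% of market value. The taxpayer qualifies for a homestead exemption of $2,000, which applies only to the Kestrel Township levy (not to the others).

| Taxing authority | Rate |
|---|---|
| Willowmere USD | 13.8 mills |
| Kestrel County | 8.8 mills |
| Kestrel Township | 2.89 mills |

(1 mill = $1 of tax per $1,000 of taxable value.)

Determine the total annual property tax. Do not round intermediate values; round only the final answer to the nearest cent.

$13,269.93

Assessed value = $913,720 × 0.57 = $520,820.4
Willowmere USD: $520,820.4 × 0.0138 = $7,187.32152
Kestrel County: $520,820.4 × 0.0088 = $4,583.21952
Kestrel Township: ($520,820.4 − $2,000) × 0.00289 = $518,820.4 × 0.00289 = $1,499.390956
Total = $13,269.931996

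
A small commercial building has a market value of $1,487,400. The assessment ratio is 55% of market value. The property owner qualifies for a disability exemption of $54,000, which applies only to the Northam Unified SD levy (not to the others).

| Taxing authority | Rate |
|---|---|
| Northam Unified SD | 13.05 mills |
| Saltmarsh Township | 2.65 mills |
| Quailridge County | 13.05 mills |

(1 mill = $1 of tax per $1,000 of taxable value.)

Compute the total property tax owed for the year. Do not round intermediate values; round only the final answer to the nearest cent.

$22,814.81

Assessed value = $1,487,400 × 0.55 = $818,070
Northam Unified SD: ($818,070 − $54,000) × 0.01305 = $764,070 × 0.01305 = $9,971.1135
Saltmarsh Township: $818,070 × 0.00265 = $2,167.8855
Quailridge County: $818,070 × 0.01305 = $10,675.8135
Total = $22,814.8125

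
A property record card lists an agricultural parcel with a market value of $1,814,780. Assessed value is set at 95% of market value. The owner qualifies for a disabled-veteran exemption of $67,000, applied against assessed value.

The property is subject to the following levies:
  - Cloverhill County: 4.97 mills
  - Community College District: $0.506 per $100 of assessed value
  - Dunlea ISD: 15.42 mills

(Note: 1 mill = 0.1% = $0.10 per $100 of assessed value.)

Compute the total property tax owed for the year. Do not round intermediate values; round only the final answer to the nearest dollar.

Assessed value = $1,814,780 × 0.95 = $1,724,041
Taxable value = $1,724,041 − $67,000 = $1,657,041
Cloverhill County: $1,657,041 × 0.00497 = $8,235.49377
Community College District: $1,657,041 × 0.00506 = $8,384.62746
Dunlea ISD: $1,657,041 × 0.01542 = $25,551.57222
Total = $42,171.69345

$42,172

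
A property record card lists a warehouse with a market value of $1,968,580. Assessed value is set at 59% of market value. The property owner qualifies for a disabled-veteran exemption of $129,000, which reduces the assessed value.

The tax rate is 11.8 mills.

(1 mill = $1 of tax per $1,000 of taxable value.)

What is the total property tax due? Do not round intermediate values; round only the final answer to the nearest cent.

$12,183.05

Assessed value = $1,968,580 × 0.59 = $1,161,462.2
Taxable value = $1,161,462.2 − $129,000 = $1,032,462.2
Tax = $1,032,462.2 × 0.0118 = $12,183.05396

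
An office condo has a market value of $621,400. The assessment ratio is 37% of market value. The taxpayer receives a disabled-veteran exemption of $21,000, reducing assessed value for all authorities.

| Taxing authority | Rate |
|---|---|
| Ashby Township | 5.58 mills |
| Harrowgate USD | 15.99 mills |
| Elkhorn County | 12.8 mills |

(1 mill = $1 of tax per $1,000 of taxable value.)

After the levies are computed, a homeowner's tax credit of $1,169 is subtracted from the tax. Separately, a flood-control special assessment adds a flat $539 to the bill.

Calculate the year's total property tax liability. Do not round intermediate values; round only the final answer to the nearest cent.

Assessed value = $621,400 × 0.37 = $229,918
Taxable value = $229,918 − $21,000 = $208,918
Ashby Township: $208,918 × 0.00558 = $1,165.76244
Harrowgate USD: $208,918 × 0.01599 = $3,340.59882
Elkhorn County: $208,918 × 0.0128 = $2,674.1504
Levies subtotal = $7,180.51166
After credit = $7,180.51166 − $1,169 = $6,011.51166
Total = $6,011.51166 + $539 = $6,550.51166

$6,550.51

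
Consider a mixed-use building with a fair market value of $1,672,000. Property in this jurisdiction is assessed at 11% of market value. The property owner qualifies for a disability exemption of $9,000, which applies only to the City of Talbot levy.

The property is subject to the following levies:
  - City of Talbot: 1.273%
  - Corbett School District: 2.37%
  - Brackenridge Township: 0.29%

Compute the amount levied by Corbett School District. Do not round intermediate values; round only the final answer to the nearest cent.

$4,358.90

Assessed value = $1,672,000 × 0.11 = $183,920
Corbett School District taxable value = $183,920 (exemption does not apply)
Corbett School District levy = $183,920 × 0.0237 = $4,358.904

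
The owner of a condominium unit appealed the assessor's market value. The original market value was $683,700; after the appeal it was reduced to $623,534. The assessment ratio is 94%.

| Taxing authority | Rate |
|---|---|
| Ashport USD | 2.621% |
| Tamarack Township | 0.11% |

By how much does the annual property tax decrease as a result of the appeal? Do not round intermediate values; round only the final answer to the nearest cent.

$1,544.55

Old assessed value = $683,700 × 0.94 = $642,678
New assessed value = $623,534 × 0.94 = $586,121.96
Combined rate = 0.02621 + 0.0011 = 0.02731
Old tax = $642,678 × 0.02731 = $17,551.53618
New tax = $586,121.96 × 0.02731 = $16,006.9907276
Reduction = $17,551.53618 − $16,006.9907276 = $1,544.5454524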